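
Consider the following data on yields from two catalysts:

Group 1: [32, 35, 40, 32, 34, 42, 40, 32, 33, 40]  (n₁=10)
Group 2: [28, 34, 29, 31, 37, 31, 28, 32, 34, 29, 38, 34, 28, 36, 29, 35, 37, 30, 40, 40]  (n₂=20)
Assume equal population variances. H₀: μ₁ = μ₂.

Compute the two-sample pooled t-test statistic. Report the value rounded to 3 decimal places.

test statistic = 1.915

x̄₁=36.000, s₁=4.028, n₁=10
x̄₂=33.000, s₂=4.052, n₂=20
s_p² = [9·4.028² + 19·4.052²]/28 = 16.3571
SE = √(s_p²·(1/10+1/20)) = 1.5664
t = (36.000−33.000)/1.5664 = 1.9152
df = 28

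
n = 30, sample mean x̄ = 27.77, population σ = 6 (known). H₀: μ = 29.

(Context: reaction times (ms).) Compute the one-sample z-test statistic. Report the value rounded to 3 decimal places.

test statistic = -1.123

SE = σ/√n = 6/√30 = 1.0954
z = (x̄−μ₀)/SE = (27.77−29)/1.0954 = -1.1228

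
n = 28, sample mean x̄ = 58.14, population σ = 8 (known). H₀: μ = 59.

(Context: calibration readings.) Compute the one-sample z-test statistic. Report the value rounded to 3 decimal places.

test statistic = -0.569

SE = σ/√n = 8/√28 = 1.5119
z = (x̄−μ₀)/SE = (58.14−59)/1.5119 = -0.5688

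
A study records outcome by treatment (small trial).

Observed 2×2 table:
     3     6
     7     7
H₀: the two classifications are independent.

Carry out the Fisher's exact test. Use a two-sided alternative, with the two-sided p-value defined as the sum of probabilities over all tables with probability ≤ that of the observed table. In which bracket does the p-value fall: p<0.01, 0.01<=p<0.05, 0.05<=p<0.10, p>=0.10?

p-value bracket: p>=0.10

Margins: r₁=9, r₂=14, c₁=10, c₂=13, n=23
p_obs = C(9,3)·C(14,7)/C(23,10); sum pmf over tables with pmf ≤ p_obs
p-value (two-sided) = 0.66927
→ bracket: p>=0.10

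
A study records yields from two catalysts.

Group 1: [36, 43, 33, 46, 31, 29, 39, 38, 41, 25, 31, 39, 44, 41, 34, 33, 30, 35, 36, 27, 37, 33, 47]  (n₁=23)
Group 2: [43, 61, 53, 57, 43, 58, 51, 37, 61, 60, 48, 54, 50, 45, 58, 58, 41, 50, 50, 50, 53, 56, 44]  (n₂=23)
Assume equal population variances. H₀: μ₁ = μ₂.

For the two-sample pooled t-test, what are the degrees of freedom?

degrees of freedom = 44

df = n₁ + n₂ − 2 = 23 + 23 − 2 = 44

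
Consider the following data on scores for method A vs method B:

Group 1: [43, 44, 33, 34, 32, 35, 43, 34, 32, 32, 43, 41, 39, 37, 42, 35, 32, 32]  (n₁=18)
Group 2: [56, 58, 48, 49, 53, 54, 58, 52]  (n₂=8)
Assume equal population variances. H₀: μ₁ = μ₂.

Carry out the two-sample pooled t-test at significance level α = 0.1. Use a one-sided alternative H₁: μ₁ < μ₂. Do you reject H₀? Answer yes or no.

reject H₀: yes

x̄₁=36.833, s₁=4.656, n₁=18
x̄₂=53.500, s₂=3.780, n₂=8
s_p² = [17·4.656² + 7·3.780²]/24 = 19.5208
SE = √(s_p²·(1/18+1/8)) = 1.8774
t = (36.833−53.500)/1.8774 = -8.8776
df = 24
p-value (one-sided, H₁ less) = 0.00000
At α=0.1: p < α → reject H₀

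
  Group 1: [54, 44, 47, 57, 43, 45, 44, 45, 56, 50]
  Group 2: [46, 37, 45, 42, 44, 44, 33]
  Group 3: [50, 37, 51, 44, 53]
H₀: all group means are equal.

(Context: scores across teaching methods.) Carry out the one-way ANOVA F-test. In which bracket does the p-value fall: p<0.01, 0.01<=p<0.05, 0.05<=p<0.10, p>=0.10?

p-value bracket: 0.05<=p<0.10

Group means [48.50, 41.57, 47.00], grand mean 45.955
SSB = Σnᵢ(x̄ᵢ−x̄)² = 204.740; SSW = ΣΣ(x−x̄ᵢ)² = 566.214
MSB = 204.740/2 = 102.3701; MSW = 566.214/19 = 29.8008
F = MSB/MSW = 3.4352
df = (2, 19)
p-value (upper-tail) = 0.05328
→ bracket: 0.05<=p<0.10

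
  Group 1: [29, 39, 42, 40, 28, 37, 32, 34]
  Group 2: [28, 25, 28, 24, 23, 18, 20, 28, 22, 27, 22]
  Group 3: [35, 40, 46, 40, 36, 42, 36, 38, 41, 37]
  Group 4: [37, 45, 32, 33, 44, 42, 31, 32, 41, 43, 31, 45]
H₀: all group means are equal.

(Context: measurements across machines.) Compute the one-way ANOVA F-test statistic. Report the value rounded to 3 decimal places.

test statistic = 24.057

Group means [35.12, 24.09, 39.10, 38.00], grand mean 33.976
SSB = Σnᵢ(x̄ᵢ−x̄)² = 1542.292; SSW = ΣΣ(x−x̄ᵢ)² = 790.684
MSB = 1542.292/3 = 514.0972; MSW = 790.684/37 = 21.3698
F = MSB/MSW = 24.0571
df = (3, 37)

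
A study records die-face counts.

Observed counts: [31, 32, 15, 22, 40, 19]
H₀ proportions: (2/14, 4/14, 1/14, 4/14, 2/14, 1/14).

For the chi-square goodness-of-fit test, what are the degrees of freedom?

df = k − 1 = 6 − 1 = 5

degrees of freedom = 5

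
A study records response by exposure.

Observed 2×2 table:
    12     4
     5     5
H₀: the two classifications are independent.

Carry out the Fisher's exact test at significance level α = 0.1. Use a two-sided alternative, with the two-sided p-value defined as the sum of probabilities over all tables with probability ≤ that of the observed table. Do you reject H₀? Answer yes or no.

reject H₀: no

Margins: r₁=16, r₂=10, c₁=17, c₂=9, n=26
p_obs = C(16,12)·C(10,5)/C(26,17); sum pmf over tables with pmf ≤ p_obs
p-value (two-sided) = 0.23412
At α=0.1: p ≥ α → fail to reject H₀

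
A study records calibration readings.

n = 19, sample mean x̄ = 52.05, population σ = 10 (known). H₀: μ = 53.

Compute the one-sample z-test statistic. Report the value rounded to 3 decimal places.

SE = σ/√n = 10/√19 = 2.2942
z = (x̄−μ₀)/SE = (52.05−53)/2.2942 = -0.4141

test statistic = -0.414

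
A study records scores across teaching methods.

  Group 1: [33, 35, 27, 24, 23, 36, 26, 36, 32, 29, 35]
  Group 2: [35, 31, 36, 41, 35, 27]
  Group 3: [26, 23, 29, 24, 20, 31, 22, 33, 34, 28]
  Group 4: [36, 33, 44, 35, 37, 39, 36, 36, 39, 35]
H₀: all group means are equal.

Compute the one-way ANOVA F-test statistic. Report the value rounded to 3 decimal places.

test statistic = 9.392

Group means [30.55, 34.17, 27.00, 37.00], grand mean 31.919
SSB = Σnᵢ(x̄ᵢ−x̄)² = 551.196; SSW = ΣΣ(x−x̄ᵢ)² = 645.561
MSB = 551.196/3 = 183.7321; MSW = 645.561/33 = 19.5624
F = MSB/MSW = 9.3921
df = (3, 33)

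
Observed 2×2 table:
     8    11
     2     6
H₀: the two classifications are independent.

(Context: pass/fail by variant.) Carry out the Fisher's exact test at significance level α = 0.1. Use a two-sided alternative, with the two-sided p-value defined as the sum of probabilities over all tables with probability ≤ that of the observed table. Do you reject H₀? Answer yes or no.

reject H₀: no

Margins: r₁=19, r₂=8, c₁=10, c₂=17, n=27
p_obs = C(19,8)·C(8,2)/C(27,10); sum pmf over tables with pmf ≤ p_obs
p-value (two-sided) = 0.66552
At α=0.1: p ≥ α → fail to reject H₀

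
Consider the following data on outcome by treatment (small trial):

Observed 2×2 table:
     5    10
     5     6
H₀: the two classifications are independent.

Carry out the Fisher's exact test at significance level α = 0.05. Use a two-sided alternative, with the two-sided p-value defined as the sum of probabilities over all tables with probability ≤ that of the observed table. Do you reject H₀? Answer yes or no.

Margins: r₁=15, r₂=11, c₁=10, c₂=16, n=26
p_obs = C(15,5)·C(11,5)/C(26,10); sum pmf over tables with pmf ≤ p_obs
p-value (two-sided) = 0.68906
At α=0.05: p ≥ α → fail to reject H₀

reject H₀: no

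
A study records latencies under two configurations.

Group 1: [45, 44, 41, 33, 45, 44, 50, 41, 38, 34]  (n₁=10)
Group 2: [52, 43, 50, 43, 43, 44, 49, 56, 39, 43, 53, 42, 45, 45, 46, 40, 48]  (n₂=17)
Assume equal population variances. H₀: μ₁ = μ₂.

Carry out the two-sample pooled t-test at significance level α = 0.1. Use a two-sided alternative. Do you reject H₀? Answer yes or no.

reject H₀: yes

x̄₁=41.500, s₁=5.276, n₁=10
x̄₂=45.941, s₂=4.723, n₂=17
s_p² = [9·5.276² + 16·4.723²]/25 = 24.2976
SE = √(s_p²·(1/10+1/17)) = 1.9644
t = (41.500−45.941)/1.9644 = -2.2608
df = 25
p-value (two-sided) = 0.03273
At α=0.1: p < α → reject H₀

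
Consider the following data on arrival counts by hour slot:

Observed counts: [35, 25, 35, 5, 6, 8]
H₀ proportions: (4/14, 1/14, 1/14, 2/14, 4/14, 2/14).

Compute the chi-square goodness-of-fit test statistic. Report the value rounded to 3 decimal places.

n = 114; E_i = n·p_i = [32.57, 8.14, 8.14, 16.29, 32.57, 16.29]
χ² = (35−32.57)²/32.57 + (25−8.14)²/8.14 + (35−8.14)²/8.14 + (5−16.29)²/16.29 + (6−32.57)²/32.57 + (8−16.29)²/16.29 = 157.3728
df = 5

test statistic = 157.373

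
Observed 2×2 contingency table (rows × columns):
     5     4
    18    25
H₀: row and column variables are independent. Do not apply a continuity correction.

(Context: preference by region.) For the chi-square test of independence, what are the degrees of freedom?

df = (r−1)(c−1) = (2−1)·(2−1) = 1

degrees of freedom = 1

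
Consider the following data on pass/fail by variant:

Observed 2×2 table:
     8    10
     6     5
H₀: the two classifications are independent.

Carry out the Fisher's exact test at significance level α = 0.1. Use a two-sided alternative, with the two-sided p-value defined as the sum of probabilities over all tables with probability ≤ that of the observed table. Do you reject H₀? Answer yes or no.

Margins: r₁=18, r₂=11, c₁=14, c₂=15, n=29
p_obs = C(18,8)·C(11,6)/C(29,14); sum pmf over tables with pmf ≤ p_obs
p-value (two-sided) = 0.71038
At α=0.1: p ≥ α → fail to reject H₀

reject H₀: no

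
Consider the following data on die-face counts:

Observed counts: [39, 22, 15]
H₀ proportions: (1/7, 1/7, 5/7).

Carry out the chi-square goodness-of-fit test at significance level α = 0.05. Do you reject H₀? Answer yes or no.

n = 76; E_i = n·p_i = [10.86, 10.86, 54.29]
χ² = (39−10.86)²/10.86 + (22−10.86)²/10.86 + (15−54.29)²/54.29 = 112.8158
df = 2
p-value (upper-tail) = 0.00000
At α=0.05: p < α → reject H₀

reject H₀: yes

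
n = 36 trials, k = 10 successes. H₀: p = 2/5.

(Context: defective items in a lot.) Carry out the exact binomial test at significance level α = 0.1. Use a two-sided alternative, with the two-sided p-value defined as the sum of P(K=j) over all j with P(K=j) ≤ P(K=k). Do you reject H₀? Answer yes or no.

reject H₀: no

Exact binomial: n=36, k=10, p₀=2/5=0.4000
P(X=j) = C(n,j)·p₀^j·(1−p₀)^(n−j); p = Σ P(X=j) over j with P(X=j) ≤ P(X=10)
p-value (two-sided) = 0.17301
At α=0.1: p ≥ α → fail to reject H₀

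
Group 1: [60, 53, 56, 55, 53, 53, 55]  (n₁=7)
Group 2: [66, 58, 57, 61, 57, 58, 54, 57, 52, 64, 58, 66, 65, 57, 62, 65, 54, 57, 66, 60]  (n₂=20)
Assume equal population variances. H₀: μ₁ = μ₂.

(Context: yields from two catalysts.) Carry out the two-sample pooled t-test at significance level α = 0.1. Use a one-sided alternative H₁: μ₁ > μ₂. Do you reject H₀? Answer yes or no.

reject H₀: no

x̄₁=55.000, s₁=2.517, n₁=7
x̄₂=59.700, s₂=4.414, n₂=20
s_p² = [6·2.517² + 19·4.414²]/25 = 16.3280
SE = √(s_p²·(1/7+1/20)) = 1.7745
t = (55.000−59.700)/1.7745 = -2.6486
df = 25
p-value (one-sided, H₁ greater) = 0.99310
At α=0.1: p ≥ α → fail to reject H₀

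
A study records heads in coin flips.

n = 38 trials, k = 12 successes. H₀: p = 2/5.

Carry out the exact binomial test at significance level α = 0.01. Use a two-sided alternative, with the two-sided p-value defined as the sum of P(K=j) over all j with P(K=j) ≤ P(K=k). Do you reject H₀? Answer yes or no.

Exact binomial: n=38, k=12, p₀=2/5=0.4000
P(X=j) = C(n,j)·p₀^j·(1−p₀)^(n−j); p = Σ P(X=j) over j with P(X=j) ≤ P(X=12)
p-value (two-sided) = 0.32395
At α=0.01: p ≥ α → fail to reject H₀

reject H₀: no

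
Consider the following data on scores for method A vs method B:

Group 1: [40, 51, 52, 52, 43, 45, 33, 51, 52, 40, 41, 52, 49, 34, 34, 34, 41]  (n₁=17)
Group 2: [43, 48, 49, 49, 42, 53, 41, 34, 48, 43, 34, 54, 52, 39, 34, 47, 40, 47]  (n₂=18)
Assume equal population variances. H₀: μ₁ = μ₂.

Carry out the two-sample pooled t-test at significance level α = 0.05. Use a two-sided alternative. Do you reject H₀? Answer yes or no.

reject H₀: no

x̄₁=43.765, s₁=7.293, n₁=17
x̄₂=44.278, s₂=6.415, n₂=18
s_p² = [16·7.293² + 17·6.415²]/33 = 46.9900
SE = √(s_p²·(1/17+1/18)) = 2.3183
t = (43.765−44.278)/2.3183 = -0.2213
df = 33
p-value (two-sided) = 0.82621
At α=0.05: p ≥ α → fail to reject H₀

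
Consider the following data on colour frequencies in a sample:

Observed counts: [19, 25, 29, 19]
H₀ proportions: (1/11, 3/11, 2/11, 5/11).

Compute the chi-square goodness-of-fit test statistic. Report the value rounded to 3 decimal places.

test statistic = 34.982

n = 92; E_i = n·p_i = [8.36, 25.09, 16.73, 41.82]
χ² = (19−8.36)²/8.36 + (25−25.09)²/25.09 + (29−16.73)²/16.73 + (19−41.82)²/41.82 = 34.9822
df = 3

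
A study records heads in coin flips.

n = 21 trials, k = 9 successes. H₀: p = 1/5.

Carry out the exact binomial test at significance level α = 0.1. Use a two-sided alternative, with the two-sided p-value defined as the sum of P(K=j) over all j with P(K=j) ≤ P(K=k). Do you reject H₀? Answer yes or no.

reject H₀: yes

Exact binomial: n=21, k=9, p₀=1/5=0.2000
P(X=j) = C(n,j)·p₀^j·(1−p₀)^(n−j); p = Σ P(X=j) over j with P(X=j) ≤ P(X=9)
p-value (two-sided) = 0.02364
At α=0.1: p < α → reject H₀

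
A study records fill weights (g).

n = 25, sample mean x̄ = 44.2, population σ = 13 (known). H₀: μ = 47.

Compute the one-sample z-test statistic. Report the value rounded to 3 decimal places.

test statistic = -1.077

SE = σ/√n = 13/√25 = 2.6000
z = (x̄−μ₀)/SE = (44.2−47)/2.6000 = -1.0769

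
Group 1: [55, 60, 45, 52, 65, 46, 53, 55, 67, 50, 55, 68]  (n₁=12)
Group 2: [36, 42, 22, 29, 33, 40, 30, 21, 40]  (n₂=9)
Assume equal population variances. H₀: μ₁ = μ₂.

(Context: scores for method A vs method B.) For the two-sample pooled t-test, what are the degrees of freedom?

df = n₁ + n₂ − 2 = 12 + 9 − 2 = 19

degrees of freedom = 19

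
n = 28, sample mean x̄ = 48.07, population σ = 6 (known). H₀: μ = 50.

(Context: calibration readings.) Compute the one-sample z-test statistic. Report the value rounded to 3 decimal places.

test statistic = -1.702

SE = σ/√n = 6/√28 = 1.1339
z = (x̄−μ₀)/SE = (48.07−50)/1.1339 = -1.7021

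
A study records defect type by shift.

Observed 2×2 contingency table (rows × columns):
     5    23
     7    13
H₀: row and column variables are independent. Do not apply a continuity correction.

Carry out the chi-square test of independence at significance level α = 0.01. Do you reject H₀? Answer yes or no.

Row totals [28, 20], col totals [12, 36], n=48
χ² = (5−7.00)²/7.00 + (23−21.00)²/21.00 + (7−5.00)²/5.00 + (13−15.00)²/15.00 = 1.8286
df = 1
p-value (upper-tail) = 0.17630
At α=0.01: p ≥ α → fail to reject H₀

reject H₀: no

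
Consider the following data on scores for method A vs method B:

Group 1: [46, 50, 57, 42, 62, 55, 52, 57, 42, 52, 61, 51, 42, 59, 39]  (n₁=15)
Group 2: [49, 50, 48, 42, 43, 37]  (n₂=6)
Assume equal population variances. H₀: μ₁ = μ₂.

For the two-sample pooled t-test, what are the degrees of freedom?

degrees of freedom = 19

df = n₁ + n₂ − 2 = 15 + 6 − 2 = 19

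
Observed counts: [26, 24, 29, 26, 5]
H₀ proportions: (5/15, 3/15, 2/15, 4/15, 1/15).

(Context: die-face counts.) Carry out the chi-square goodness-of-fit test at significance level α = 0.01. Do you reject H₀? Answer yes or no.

reject H₀: yes

n = 110; E_i = n·p_i = [36.67, 22.00, 14.67, 29.33, 7.33]
χ² = (26−36.67)²/36.67 + (24−22.00)²/22.00 + (29−14.67)²/14.67 + (26−29.33)²/29.33 + (5−7.33)²/7.33 = 18.4136
df = 4
p-value (upper-tail) = 0.00102
At α=0.01: p < α → reject H₀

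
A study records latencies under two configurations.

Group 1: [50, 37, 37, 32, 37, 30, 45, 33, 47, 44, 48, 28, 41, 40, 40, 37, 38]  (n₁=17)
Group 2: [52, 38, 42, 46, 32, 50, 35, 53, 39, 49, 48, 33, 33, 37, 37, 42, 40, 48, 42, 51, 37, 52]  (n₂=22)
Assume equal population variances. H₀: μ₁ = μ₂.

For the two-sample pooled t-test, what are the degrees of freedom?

df = n₁ + n₂ − 2 = 17 + 22 − 2 = 37

degrees of freedom = 37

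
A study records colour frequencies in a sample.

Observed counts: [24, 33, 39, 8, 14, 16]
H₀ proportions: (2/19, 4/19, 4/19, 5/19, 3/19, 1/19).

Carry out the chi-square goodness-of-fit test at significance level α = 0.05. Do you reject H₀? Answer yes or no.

reject H₀: yes

n = 134; E_i = n·p_i = [14.11, 28.21, 28.21, 35.26, 21.16, 7.05]
χ² = (24−14.11)²/14.11 + (33−28.21)²/28.21 + (39−28.21)²/28.21 + (8−35.26)²/35.26 + (14−21.16)²/21.16 + (16−7.05)²/7.05 = 46.7316
df = 5
p-value (upper-tail) = 0.00000
At α=0.05: p < α → reject H₀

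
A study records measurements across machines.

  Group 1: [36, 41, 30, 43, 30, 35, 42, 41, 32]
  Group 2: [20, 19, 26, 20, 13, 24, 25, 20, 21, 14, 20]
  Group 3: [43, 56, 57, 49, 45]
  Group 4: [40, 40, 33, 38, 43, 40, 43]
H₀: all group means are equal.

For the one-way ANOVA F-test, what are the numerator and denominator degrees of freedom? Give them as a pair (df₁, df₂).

degrees of freedom = [3, 28]

k = 4 groups, N = 32 total
df = (k−1, N−k) = (4−1, 32−4) = (3, 28)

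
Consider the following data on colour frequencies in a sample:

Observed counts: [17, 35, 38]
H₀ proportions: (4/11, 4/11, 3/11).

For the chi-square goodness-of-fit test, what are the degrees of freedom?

degrees of freedom = 2

df = k − 1 = 3 − 1 = 2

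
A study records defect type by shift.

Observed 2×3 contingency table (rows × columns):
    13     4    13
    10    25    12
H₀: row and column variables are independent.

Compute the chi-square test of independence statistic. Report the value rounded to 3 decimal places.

test statistic = 12.494

Row totals [30, 47], col totals [23, 29, 25], n=77
χ² = (13−8.96)²/8.96 + (4−11.30)²/11.30 + (13−9.74)²/9.74 + (10−14.04)²/14.04 + (25−17.70)²/17.70 + (12−15.26)²/15.26 = 12.4940
df = 2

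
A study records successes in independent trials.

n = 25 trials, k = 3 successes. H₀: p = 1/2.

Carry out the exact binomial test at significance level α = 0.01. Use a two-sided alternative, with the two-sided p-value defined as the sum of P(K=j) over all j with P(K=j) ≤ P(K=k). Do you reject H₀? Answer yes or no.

Exact binomial: n=25, k=3, p₀=1/2=0.5000
P(X=j) = C(n,j)·p₀^j·(1−p₀)^(n−j); p = Σ P(X=j) over j with P(X=j) ≤ P(X=3)
p-value (two-sided) = 0.00016
At α=0.01: p < α → reject H₀

reject H₀: yes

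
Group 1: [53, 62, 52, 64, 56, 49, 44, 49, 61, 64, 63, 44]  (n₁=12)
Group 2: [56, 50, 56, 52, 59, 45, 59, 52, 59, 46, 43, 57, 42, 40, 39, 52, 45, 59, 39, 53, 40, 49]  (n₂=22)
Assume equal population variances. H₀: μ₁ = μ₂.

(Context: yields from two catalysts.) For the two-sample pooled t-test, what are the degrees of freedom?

df = n₁ + n₂ − 2 = 12 + 22 − 2 = 32

degrees of freedom = 32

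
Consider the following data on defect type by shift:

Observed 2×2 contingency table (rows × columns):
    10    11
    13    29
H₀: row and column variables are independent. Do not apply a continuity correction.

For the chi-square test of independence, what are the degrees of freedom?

df = (r−1)(c−1) = (2−1)·(2−1) = 1

degrees of freedom = 1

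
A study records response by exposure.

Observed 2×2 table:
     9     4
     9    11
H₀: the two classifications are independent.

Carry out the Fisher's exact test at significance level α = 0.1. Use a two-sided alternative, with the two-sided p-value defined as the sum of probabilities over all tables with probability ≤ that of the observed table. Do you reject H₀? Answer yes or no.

Margins: r₁=13, r₂=20, c₁=18, c₂=15, n=33
p_obs = C(13,9)·C(20,9)/C(33,18); sum pmf over tables with pmf ≤ p_obs
p-value (two-sided) = 0.28442
At α=0.1: p ≥ α → fail to reject H₀

reject H₀: no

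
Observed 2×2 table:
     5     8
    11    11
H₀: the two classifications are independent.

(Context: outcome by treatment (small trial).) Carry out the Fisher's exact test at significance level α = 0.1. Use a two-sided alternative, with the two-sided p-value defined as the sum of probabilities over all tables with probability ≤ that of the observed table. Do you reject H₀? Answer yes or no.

Margins: r₁=13, r₂=22, c₁=16, c₂=19, n=35
p_obs = C(13,5)·C(22,11)/C(35,16); sum pmf over tables with pmf ≤ p_obs
p-value (two-sided) = 0.72668
At α=0.1: p ≥ α → fail to reject H₀

reject H₀: no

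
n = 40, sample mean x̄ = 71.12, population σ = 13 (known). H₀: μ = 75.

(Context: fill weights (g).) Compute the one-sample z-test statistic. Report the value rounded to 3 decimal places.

SE = σ/√n = 13/√40 = 2.0555
z = (x̄−μ₀)/SE = (71.12−75)/2.0555 = -1.8876

test statistic = -1.888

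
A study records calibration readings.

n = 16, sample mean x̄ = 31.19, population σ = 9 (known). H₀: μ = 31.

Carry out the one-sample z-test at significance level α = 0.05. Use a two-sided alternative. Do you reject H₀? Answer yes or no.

SE = σ/√n = 9/√16 = 2.2500
z = (x̄−μ₀)/SE = (31.19−31)/2.2500 = 0.0844
p-value (two-sided) = 0.93270
At α=0.05: p ≥ α → fail to reject H₀

reject H₀: no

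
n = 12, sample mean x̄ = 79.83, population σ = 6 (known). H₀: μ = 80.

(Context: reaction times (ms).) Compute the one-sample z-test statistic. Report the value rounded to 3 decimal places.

test statistic = -0.098

SE = σ/√n = 6/√12 = 1.7321
z = (x̄−μ₀)/SE = (79.83−80)/1.7321 = -0.0981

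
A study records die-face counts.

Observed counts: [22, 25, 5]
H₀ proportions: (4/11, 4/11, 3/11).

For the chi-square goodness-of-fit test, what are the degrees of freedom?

df = k − 1 = 3 − 1 = 2

degrees of freedom = 2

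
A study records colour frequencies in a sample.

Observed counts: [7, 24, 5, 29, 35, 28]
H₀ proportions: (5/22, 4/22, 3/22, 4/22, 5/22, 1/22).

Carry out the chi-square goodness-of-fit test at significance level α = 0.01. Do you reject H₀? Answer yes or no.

n = 128; E_i = n·p_i = [29.09, 23.27, 17.45, 23.27, 29.09, 5.82]
χ² = (7−29.09)²/29.09 + (24−23.27)²/23.27 + (5−17.45)²/17.45 + (29−23.27)²/23.27 + (35−29.09)²/29.09 + (28−5.82)²/5.82 = 112.8628
df = 5
p-value (upper-tail) = 0.00000
At α=0.01: p < α → reject H₀

reject H₀: yes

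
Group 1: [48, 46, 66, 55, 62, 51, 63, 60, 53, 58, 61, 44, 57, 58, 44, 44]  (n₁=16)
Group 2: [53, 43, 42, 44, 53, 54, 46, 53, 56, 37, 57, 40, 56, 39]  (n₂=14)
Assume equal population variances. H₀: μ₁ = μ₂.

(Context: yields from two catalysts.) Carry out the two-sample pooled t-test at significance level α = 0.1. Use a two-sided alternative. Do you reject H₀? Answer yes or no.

x̄₁=54.375, s₁=7.411, n₁=16
x̄₂=48.071, s₂=7.163, n₂=14
s_p² = [15·7.411² + 13·7.163²]/28 = 53.2385
SE = √(s_p²·(1/16+1/14)) = 2.6702
t = (54.375−48.071)/2.6702 = 2.3607
df = 28
p-value (two-sided) = 0.02544
At α=0.1: p < α → reject H₀

reject H₀: yes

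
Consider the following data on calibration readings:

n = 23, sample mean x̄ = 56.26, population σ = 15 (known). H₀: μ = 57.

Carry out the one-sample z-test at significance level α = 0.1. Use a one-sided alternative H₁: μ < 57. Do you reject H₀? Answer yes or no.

SE = σ/√n = 15/√23 = 3.1277
z = (x̄−μ₀)/SE = (56.26−57)/3.1277 = -0.2366
p-value (one-sided, H₁ less) = 0.40649
At α=0.1: p ≥ α → fail to reject H₀

reject H₀: no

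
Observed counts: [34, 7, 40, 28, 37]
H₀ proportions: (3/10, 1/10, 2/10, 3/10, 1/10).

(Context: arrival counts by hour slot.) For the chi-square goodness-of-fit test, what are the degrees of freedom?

df = k − 1 = 5 − 1 = 4

degrees of freedom = 4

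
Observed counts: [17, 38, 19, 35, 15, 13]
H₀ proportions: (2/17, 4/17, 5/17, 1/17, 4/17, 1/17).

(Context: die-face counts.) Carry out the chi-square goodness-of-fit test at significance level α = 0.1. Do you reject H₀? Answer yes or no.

reject H₀: yes

n = 137; E_i = n·p_i = [16.12, 32.24, 40.29, 8.06, 32.24, 8.06]
χ² = (17−16.12)²/16.12 + (38−32.24)²/32.24 + (19−40.29)²/40.29 + (35−8.06)²/8.06 + (15−32.24)²/32.24 + (13−8.06)²/8.06 = 114.6434
df = 5
p-value (upper-tail) = 0.00000
At α=0.1: p < α → reject H₀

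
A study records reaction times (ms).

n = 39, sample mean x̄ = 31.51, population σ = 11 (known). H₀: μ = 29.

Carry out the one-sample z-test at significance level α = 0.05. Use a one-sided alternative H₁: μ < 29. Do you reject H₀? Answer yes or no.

SE = σ/√n = 11/√39 = 1.7614
z = (x̄−μ₀)/SE = (31.51−29)/1.7614 = 1.4250
p-value (one-sided, H₁ less) = 0.92292
At α=0.05: p ≥ α → fail to reject H₀

reject H₀: no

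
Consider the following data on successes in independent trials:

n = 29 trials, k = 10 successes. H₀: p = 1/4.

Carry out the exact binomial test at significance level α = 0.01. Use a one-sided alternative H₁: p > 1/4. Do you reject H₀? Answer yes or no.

Exact binomial: n=29, k=10, p₀=1/4=0.2500
P(X≥10) from Σ C(n,i)·p₀^i·(1−p₀)^(n−i)
p-value (one-sided, H₁ greater) = 0.16630
At α=0.01: p ≥ α → fail to reject H₀

reject H₀: no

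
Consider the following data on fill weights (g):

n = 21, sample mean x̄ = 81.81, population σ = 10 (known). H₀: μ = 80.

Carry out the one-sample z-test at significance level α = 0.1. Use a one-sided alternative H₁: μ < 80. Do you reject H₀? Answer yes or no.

SE = σ/√n = 10/√21 = 2.1822
z = (x̄−μ₀)/SE = (81.81−80)/2.1822 = 0.8294
p-value (one-sided, H₁ less) = 0.79657
At α=0.1: p ≥ α → fail to reject H₀

reject H₀: no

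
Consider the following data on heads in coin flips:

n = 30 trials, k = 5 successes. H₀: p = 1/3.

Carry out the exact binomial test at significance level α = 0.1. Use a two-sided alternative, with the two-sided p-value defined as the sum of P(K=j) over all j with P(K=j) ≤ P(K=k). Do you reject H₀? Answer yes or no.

Exact binomial: n=30, k=5, p₀=1/3=0.3333
P(X=j) = C(n,j)·p₀^j·(1−p₀)^(n−j); p = Σ P(X=j) over j with P(X=j) ≤ P(X=5)
p-value (two-sided) = 0.05425
At α=0.1: p < α → reject H₀

reject H₀: yes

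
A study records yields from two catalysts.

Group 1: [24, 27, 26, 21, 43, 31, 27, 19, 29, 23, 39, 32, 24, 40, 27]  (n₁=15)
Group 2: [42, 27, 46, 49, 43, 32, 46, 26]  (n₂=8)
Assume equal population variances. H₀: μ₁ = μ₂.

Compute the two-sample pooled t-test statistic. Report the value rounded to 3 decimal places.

test statistic = -2.942

x̄₁=28.800, s₁=7.073, n₁=15
x̄₂=38.875, s₂=9.141, n₂=8
s_p² = [14·7.073² + 7·9.141²]/21 = 61.2036
SE = √(s_p²·(1/15+1/8)) = 3.4250
t = (28.800−38.875)/3.4250 = -2.9416
df = 21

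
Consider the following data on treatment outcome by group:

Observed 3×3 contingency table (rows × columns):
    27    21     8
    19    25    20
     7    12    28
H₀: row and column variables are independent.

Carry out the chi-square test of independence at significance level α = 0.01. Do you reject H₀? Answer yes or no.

reject H₀: yes

Row totals [56, 64, 47], col totals [53, 58, 56], n=167
χ² = (27−17.77)²/17.77 + (21−19.45)²/19.45 + (8−18.78)²/18.78 + (19−20.31)²/20.31 + (25−22.23)²/22.23 + (20−21.46)²/21.46 + (7−14.92)²/14.92 + (12−16.32)²/16.32 + (28−15.76)²/15.76 = 26.4826
df = 4
p-value (upper-tail) = 0.00003
At α=0.01: p < α → reject H₀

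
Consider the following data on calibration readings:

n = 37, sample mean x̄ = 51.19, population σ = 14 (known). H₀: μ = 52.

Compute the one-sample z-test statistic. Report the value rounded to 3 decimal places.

SE = σ/√n = 14/√37 = 2.3016
z = (x̄−μ₀)/SE = (51.19−52)/2.3016 = -0.3519

test statistic = -0.352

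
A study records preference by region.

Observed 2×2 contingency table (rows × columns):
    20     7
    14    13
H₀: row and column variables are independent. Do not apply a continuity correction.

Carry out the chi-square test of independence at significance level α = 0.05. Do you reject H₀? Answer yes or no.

reject H₀: no

Row totals [27, 27], col totals [34, 20], n=54
χ² = (20−17.00)²/17.00 + (7−10.00)²/10.00 + (14−17.00)²/17.00 + (13−10.00)²/10.00 = 2.8588
df = 1
p-value (upper-tail) = 0.09087
At α=0.05: p ≥ α → fail to reject H₀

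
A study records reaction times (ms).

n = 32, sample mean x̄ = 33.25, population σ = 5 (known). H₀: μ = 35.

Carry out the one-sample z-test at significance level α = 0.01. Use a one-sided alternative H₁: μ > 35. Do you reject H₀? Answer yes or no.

SE = σ/√n = 5/√32 = 0.8839
z = (x̄−μ₀)/SE = (33.25−35)/0.8839 = -1.9799
p-value (one-sided, H₁ greater) = 0.97614
At α=0.01: p ≥ α → fail to reject H₀

reject H₀: no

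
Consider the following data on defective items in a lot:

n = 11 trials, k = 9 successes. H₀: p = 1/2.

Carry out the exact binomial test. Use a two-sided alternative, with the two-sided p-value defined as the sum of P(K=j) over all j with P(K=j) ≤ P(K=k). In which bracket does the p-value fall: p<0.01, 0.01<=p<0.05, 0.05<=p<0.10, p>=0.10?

p-value bracket: 0.05<=p<0.10

Exact binomial: n=11, k=9, p₀=1/2=0.5000
P(X=j) = C(n,j)·p₀^j·(1−p₀)^(n−j); p = Σ P(X=j) over j with P(X=j) ≤ P(X=9)
p-value (two-sided) = 0.06543
→ bracket: 0.05<=p<0.10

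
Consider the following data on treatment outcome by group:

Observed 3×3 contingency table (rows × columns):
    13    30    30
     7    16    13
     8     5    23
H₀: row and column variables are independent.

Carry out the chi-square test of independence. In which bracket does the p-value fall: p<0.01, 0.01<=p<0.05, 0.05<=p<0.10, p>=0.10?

Row totals [73, 36, 36], col totals [28, 51, 66], n=145
χ² = (13−14.10)²/14.10 + (30−25.68)²/25.68 + (30−33.23)²/33.23 + (7−6.95)²/6.95 + (16−12.66)²/12.66 + (13−16.39)²/16.39 + (8−6.95)²/6.95 + (5−12.66)²/12.66 + (23−16.39)²/16.39 = 10.1711
df = 4
p-value (upper-tail) = 0.03764
→ bracket: 0.01<=p<0.05

p-value bracket: 0.01<=p<0.05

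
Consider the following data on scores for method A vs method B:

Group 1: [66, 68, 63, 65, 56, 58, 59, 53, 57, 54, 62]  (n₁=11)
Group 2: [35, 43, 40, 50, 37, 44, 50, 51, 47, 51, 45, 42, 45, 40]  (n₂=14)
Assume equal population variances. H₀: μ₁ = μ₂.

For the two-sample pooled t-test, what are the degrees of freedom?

df = n₁ + n₂ − 2 = 11 + 14 − 2 = 23

degrees of freedom = 23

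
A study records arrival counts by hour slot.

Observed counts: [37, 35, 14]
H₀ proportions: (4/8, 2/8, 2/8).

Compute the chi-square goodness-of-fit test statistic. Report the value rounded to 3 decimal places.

test statistic = 11.930

n = 86; E_i = n·p_i = [43.00, 21.50, 21.50]
χ² = (37−43.00)²/43.00 + (35−21.50)²/21.50 + (14−21.50)²/21.50 = 11.9302
df = 2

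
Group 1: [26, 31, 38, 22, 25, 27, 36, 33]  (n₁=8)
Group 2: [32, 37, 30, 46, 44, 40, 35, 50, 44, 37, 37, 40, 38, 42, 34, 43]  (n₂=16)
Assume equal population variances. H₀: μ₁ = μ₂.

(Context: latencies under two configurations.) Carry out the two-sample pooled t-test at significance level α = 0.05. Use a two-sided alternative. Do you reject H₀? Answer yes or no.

reject H₀: yes

x̄₁=29.750, s₁=5.651, n₁=8
x̄₂=39.312, s₂=5.351, n₂=16
s_p² = [7·5.651² + 15·5.351²]/22 = 29.6790
SE = √(s_p²·(1/8+1/16)) = 2.3590
t = (29.750−39.312)/2.3590 = -4.0537
df = 22
p-value (two-sided) = 0.00053
At α=0.05: p < α → reject H₀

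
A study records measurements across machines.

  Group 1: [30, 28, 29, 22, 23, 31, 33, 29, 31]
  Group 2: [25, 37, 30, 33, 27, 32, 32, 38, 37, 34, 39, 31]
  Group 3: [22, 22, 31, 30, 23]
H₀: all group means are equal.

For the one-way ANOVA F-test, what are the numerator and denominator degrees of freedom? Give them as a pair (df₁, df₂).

k = 3 groups, N = 26 total
df = (k−1, N−k) = (3−1, 26−3) = (2, 23)

degrees of freedom = [2, 23]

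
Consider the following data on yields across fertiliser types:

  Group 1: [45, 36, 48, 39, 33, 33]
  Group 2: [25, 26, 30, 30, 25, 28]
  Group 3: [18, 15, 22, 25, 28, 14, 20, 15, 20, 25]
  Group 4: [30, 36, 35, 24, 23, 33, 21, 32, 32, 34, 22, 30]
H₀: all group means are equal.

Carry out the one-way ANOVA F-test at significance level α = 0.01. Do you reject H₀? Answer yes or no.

Group means [39.00, 27.33, 20.20, 29.33], grand mean 28.000
SSB = Σnᵢ(x̄ᵢ−x̄)² = 1358.400; SSW = ΣΣ(x−x̄ᵢ)² = 751.600
MSB = 1358.400/3 = 452.8000; MSW = 751.600/30 = 25.0533
F = MSB/MSW = 18.0734
df = (3, 30)
p-value (upper-tail) = 0.00000
At α=0.01: p < α → reject H₀

reject H₀: yes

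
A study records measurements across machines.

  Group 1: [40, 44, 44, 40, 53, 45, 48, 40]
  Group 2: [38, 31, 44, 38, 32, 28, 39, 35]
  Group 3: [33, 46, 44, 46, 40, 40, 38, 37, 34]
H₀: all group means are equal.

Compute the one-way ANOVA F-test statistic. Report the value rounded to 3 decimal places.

Group means [44.25, 35.62, 39.78], grand mean 39.880
SSB = Σnᵢ(x̄ᵢ−x̄)² = 297.709; SSW = ΣΣ(x−x̄ᵢ)² = 516.931
MSB = 297.709/2 = 148.8547; MSW = 516.931/22 = 23.4968
F = MSB/MSW = 6.3351
df = (2, 22)

test statistic = 6.335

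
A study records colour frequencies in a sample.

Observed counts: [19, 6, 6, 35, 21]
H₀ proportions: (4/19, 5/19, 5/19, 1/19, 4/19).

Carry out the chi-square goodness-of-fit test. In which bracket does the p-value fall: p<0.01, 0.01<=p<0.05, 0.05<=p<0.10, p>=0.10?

n = 87; E_i = n·p_i = [18.32, 22.89, 22.89, 4.58, 18.32]
χ² = (19−18.32)²/18.32 + (6−22.89)²/22.89 + (6−22.89)²/22.89 + (35−4.58)²/4.58 + (21−18.32)²/18.32 = 227.4609
df = 4
p-value (upper-tail) = 0.00000
→ bracket: p<0.01

p-value bracket: p<0.01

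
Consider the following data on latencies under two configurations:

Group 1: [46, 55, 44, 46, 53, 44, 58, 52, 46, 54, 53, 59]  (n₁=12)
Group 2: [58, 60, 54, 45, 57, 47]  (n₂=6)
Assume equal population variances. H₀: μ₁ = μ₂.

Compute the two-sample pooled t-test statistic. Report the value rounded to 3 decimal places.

test statistic = -0.945

x̄₁=50.833, s₁=5.391, n₁=12
x̄₂=53.500, s₂=6.156, n₂=6
s_p² = [11·5.391² + 5·6.156²]/16 = 31.8229
SE = √(s_p²·(1/12+1/6)) = 2.8206
t = (50.833−53.500)/2.8206 = -0.9454
df = 16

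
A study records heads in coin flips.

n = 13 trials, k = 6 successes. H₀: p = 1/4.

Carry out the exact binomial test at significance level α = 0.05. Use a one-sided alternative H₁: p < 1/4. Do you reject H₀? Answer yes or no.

Exact binomial: n=13, k=6, p₀=1/4=0.2500
P(X≤6) from Σ C(n,i)·p₀^i·(1−p₀)^(n−i)
p-value (one-sided, H₁ less) = 0.97571
At α=0.05: p ≥ α → fail to reject H₀

reject H₀: no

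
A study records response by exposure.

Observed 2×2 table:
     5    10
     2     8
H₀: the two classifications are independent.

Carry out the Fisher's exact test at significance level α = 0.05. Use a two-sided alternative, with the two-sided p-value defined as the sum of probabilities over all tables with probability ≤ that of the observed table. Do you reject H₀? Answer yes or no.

Margins: r₁=15, r₂=10, c₁=7, c₂=18, n=25
p_obs = C(15,5)·C(10,2)/C(25,7); sum pmf over tables with pmf ≤ p_obs
p-value (two-sided) = 0.65925
At α=0.05: p ≥ α → fail to reject H₀

reject H₀: no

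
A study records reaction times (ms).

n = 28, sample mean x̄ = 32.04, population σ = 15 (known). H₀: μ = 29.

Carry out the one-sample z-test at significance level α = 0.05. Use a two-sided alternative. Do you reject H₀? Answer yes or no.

SE = σ/√n = 15/√28 = 2.8347
z = (x̄−μ₀)/SE = (32.04−29)/2.8347 = 1.0724
p-value (two-sided) = 0.28354
At α=0.05: p ≥ α → fail to reject H₀

reject H₀: no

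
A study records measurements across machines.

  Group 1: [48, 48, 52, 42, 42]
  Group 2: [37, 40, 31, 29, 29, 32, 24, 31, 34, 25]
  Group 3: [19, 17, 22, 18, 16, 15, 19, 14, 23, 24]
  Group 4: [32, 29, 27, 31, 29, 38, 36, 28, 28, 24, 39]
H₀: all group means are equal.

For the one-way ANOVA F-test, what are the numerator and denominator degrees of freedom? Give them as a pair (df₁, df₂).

k = 4 groups, N = 36 total
df = (k−1, N−k) = (4−1, 36−4) = (3, 32)

degrees of freedom = [3, 32]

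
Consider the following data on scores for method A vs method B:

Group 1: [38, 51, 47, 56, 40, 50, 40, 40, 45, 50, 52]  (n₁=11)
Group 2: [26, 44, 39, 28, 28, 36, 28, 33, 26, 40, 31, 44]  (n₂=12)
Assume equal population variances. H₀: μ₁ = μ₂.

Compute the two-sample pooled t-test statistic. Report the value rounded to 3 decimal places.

x̄₁=46.273, s₁=6.051, n₁=11
x̄₂=33.583, s₂=6.802, n₂=12
s_p² = [10·6.051² + 11·6.802²]/21 = 41.6714
SE = √(s_p²·(1/11+1/12)) = 2.6946
t = (46.273−33.583)/2.6946 = 4.7092
df = 21

test statistic = 4.709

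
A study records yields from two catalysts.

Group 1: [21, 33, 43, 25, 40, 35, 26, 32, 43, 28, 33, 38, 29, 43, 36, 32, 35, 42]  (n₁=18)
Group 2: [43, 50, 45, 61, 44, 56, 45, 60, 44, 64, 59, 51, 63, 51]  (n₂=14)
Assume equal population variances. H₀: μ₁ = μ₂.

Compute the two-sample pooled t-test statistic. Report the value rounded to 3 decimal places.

test statistic = -7.246

x̄₁=34.111, s₁=6.641, n₁=18
x̄₂=52.571, s₂=7.763, n₂=14
s_p² = [17·6.641² + 13·7.763²]/30 = 51.1069
SE = √(s_p²·(1/18+1/14)) = 2.5475
t = (34.111−52.571)/2.5475 = -7.2464
df = 30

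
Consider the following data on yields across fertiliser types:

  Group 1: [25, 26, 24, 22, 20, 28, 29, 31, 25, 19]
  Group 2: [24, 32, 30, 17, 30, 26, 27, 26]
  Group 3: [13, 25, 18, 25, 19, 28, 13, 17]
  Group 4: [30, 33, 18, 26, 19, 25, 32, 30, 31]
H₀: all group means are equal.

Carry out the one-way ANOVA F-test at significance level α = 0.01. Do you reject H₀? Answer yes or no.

Group means [24.90, 26.50, 19.75, 27.11], grand mean 24.657
SSB = Σnᵢ(x̄ᵢ−x̄)² = 274.597; SSW = ΣΣ(x−x̄ᵢ)² = 755.289
MSB = 274.597/3 = 91.5323; MSW = 755.289/31 = 24.3642
F = MSB/MSW = 3.7568
df = (3, 31)
p-value (upper-tail) = 0.02070
At α=0.01: p ≥ α → fail to reject H₀

reject H₀: no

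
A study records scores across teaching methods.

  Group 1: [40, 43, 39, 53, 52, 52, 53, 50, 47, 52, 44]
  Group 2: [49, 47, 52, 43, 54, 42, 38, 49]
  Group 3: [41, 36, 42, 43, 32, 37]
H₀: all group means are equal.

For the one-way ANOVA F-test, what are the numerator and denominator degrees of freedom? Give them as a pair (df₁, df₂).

k = 3 groups, N = 25 total
df = (k−1, N−k) = (3−1, 25−3) = (2, 22)

degrees of freedom = [2, 22]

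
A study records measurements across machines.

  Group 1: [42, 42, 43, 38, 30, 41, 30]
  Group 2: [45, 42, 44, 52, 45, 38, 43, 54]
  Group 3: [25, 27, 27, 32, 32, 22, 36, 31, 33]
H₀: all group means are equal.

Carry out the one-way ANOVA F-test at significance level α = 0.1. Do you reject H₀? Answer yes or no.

reject H₀: yes

Group means [38.00, 45.38, 29.44], grand mean 37.250
SSB = Σnᵢ(x̄ᵢ−x̄)² = 1080.403; SSW = ΣΣ(x−x̄ᵢ)² = 544.097
MSB = 1080.403/2 = 540.2014; MSW = 544.097/21 = 25.9094
F = MSB/MSW = 20.8496
df = (2, 21)
p-value (upper-tail) = 0.00001
At α=0.1: p < α → reject H₀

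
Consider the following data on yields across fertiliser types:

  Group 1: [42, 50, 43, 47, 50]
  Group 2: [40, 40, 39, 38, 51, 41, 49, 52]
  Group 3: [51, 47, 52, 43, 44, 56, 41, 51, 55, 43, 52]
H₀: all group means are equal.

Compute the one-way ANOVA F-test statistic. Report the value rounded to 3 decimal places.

Group means [46.40, 43.75, 48.64], grand mean 46.542
SSB = Σnᵢ(x̄ᵢ−x̄)² = 110.713; SSW = ΣΣ(x−x̄ᵢ)² = 571.245
MSB = 110.713/2 = 55.3564; MSW = 571.245/21 = 27.2022
F = MSB/MSW = 2.0350
df = (2, 21)

test statistic = 2.035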